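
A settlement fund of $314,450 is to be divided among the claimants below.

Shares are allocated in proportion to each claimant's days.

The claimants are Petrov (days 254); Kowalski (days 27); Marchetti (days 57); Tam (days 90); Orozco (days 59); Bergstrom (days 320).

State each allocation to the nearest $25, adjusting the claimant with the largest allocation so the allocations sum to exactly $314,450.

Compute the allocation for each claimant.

Sum of days: 807.
Pro-rata amounts: Petrov 254/807 × $314,450 = 98,971.87; Kowalski 27/807 × $314,450 = 10,520.63; Marchetti 57/807 × $314,450 = 22,210.22; Tam 90/807 × $314,450 = 35,068.77; Orozco 59/807 × $314,450 = 22,989.53; Bergstrom 320/807 × $314,450 = 124,688.97.
After rounding ($25): Petrov $98,975; Kowalski $10,525; Marchetti $22,200; Tam $35,075; Orozco $23,000; Bergstrom $124,700. Sum = $314,475.
Difference $314,450 − $314,475 = −$25 applied to largest allocation (Bergstrom): Bergstrom becomes $124,675.

Petrov: $98,975; Kowalski: $10,525; Marchetti: $22,200; Tam: $35,075; Orozco: $23,000; Bergstrom: $124,675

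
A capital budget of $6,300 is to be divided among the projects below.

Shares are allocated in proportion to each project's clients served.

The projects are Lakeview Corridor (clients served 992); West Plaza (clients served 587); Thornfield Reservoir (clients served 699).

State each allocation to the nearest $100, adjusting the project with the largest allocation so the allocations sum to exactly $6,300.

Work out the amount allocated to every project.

Lakeview Corridor: $2,800 · West Plaza: $1,600 · Thornfield Reservoir: $1,900

Clients served total: 2,278.
Pro-rata amounts: Lakeview Corridor 992/2,278 × $6,300 = 2,743.46; West Plaza 587/2,278 × $6,300 = 1,623.40; Thornfield Reservoir 699/2,278 × $6,300 = 1,933.14.
Rounded to nearest $100: Lakeview Corridor $2,700; West Plaza $1,600; Thornfield Reservoir $1,900. Sum = $6,200.
Difference $6,300 − $6,200 = +$100 applied to largest allocation (Lakeview Corridor): Lakeview Corridor becomes $2,800.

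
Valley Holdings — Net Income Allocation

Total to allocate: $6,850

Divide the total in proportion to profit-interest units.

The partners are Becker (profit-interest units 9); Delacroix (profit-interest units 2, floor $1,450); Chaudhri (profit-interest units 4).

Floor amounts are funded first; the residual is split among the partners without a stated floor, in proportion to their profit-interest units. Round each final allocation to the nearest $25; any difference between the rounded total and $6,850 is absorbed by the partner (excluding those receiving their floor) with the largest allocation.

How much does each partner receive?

Fund the minimums — Delacroix $1,450. Remaining pool $5,400.
Remaining pool split over remaining profit-interest units 13: Becker 3,738.46 → $3,750; Chaudhri 1,661.54 → $1,650.

Becker: $3,750 | Delacroix: $1,450 | Chaudhri: $1,650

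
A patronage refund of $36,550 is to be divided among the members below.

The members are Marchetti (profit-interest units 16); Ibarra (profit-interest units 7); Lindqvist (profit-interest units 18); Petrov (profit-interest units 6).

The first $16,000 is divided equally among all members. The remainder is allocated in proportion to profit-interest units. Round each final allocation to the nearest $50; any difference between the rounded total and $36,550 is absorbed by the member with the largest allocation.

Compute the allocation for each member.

Equal tier: $16,000 ÷ 4 = $4,000 apiece.
Remainder $20,550 by profit-interest units (total 47): Marchetti 6,995.74 → $7,000; Ibarra 3,060.64 → $3,050; Lindqvist 7,870.21 → $7,850; Petrov 2,623.40 → $2,600.
Rounding difference +$50 on remainder applied to Lindqvist.
Totals: Marchetti $4,000 + $7,000 = $11,000; Ibarra $4,000 + $3,050 = $7,050; Lindqvist $4,000 + $7,900 = $11,900; Petrov $4,000 + $2,600 = $6,600.

Marchetti: $11,000 · Ibarra: $7,050 · Lindqvist: $11,900 · Petrov: $6,600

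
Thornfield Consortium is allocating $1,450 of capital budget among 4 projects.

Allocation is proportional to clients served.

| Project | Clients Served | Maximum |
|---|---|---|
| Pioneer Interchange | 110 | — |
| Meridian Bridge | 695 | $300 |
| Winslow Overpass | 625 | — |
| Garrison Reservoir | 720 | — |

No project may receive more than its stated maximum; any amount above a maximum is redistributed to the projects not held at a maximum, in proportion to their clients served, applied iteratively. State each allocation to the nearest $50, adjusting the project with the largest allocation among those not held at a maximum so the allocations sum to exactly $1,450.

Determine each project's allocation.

Pioneer Interchange: $100 · Meridian Bridge: $300 · Winslow Overpass: $500 · Garrison Reservoir: $550

Clients served total: 2,150.
Pro-rata shares before constraints: Pioneer Interchange 74.19; Meridian Bridge 468.72; Winslow Overpass 421.51; Garrison Reservoir 485.58.
Capped: Meridian Bridge ($300); remaining pool $1,150 reallocated over remaining clients served 1,455.
Redistributed shares: Pioneer Interchange 86.94 → $100; Winslow Overpass 493.99 → $500; Garrison Reservoir 569.07 → $550.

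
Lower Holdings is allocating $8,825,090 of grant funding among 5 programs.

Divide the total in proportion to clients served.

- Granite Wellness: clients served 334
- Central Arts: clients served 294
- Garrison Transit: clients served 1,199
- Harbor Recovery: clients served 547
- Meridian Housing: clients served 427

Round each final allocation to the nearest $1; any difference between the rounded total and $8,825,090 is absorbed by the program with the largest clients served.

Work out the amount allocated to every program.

Granite Wellness: $1,052,331 | Central Arts: $926,304 | Garrison Transit: $3,777,680 | Harbor Recovery: $1,723,429 | Meridian Housing: $1,345,346

Clients served total: 334 + 294 + 1,199 + 547 + 427 = 2,801.
Proportional shares: Granite Wellness 1,052,331.33; Central Arts 926,303.63; Garrison Transit 3,777,680.44; Harbor Recovery 1,723,428.86; Meridian Housing 1,345,345.74.
Rounded to nearest $1: Granite Wellness $1,052,331; Central Arts $926,304; Garrison Transit $3,777,680; Harbor Recovery $1,723,429; Meridian Housing $1,345,346. Sum = $8,825,090.
Rounded total matches; no reconciliation needed.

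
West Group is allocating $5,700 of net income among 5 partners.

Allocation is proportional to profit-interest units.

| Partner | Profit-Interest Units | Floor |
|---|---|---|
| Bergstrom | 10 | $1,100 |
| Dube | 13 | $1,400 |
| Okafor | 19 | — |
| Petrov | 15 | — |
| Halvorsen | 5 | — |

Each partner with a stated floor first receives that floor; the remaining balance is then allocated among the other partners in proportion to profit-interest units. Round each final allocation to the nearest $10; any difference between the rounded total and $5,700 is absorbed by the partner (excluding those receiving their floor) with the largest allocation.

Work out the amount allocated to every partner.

Guaranteed amounts: Bergstrom $1,100; Dube $1,400. Remaining pool $3,200.
Remaining pool split over remaining profit-interest units 39: Okafor 1,558.97 → $1,560; Petrov 1,230.77 → $1,230; Halvorsen 410.26 → $410.

Bergstrom: $1,100 · Dube: $1,400 · Okafor: $1,560 · Petrov: $1,230 · Halvorsen: $410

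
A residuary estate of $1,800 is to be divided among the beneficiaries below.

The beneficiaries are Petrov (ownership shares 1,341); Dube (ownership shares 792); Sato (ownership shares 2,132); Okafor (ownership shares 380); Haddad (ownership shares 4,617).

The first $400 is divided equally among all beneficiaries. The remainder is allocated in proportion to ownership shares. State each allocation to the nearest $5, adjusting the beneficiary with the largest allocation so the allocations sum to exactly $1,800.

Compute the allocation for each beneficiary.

Petrov: $285 · Dube: $200 · Sato: $400 · Okafor: $135 · Haddad: $780

$400 shared equally gives $80 per beneficiary.
Remainder $1,400 by ownership shares (total 9,262): Petrov 202.70 → $205; Dube 119.71 → $120; Sato 322.26 → $320; Okafor 57.44 → $55; Haddad 697.88 → $700.
Totals: Petrov $80 + $205 = $285; Dube $80 + $120 = $200; Sato $80 + $320 = $400; Okafor $80 + $55 = $135; Haddad $80 + $700 = $780.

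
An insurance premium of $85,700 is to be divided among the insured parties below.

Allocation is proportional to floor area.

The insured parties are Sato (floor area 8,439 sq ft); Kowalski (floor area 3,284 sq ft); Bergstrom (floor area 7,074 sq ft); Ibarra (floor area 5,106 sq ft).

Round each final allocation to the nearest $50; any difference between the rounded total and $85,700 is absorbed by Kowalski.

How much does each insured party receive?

Sato: $30,250 | Kowalski: $11,800 | Bergstrom: $25,350 | Ibarra: $18,300

Sum of floor area: 23,903.
Unrounded shares: Sato 8,439/23,903 × $85,700 = 30,256.55; Kowalski 3,284/23,903 × $85,700 = 11,774.20; Bergstrom 7,074/23,903 × $85,700 = 25,362.58; Ibarra 5,106/23,903 × $85,700 = 18,306.66.
At nearest $50: Sato $30,250; Kowalski $11,750; Bergstrom $25,350; Ibarra $18,300. Sum = $85,650.
Difference $85,700 − $85,650 = +$50 applied to Kowalski: Kowalski becomes $11,800.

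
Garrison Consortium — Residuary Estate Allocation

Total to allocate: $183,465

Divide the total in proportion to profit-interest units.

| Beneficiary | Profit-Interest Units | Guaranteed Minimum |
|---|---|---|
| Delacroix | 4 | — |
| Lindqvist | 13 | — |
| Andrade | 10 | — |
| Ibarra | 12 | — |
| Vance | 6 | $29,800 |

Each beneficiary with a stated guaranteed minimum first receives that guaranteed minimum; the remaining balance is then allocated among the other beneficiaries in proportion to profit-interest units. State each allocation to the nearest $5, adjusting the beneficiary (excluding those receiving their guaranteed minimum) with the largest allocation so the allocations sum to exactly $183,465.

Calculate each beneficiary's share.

Guaranteed amounts: Vance $29,800. Residual $153,665.
Residual split over remaining profit-interest units 39: Delacroix 15,760.51 → $15,760; Lindqvist 51,221.67 → $51,220; Andrade 39,401.28 → $39,400; Ibarra 47,281.54 → $47,280.
Rounding difference +$5 applied to Lindqvist → $51,225.

Delacroix: $15,760; Lindqvist: $51,225; Andrade: $39,400; Ibarra: $47,280; Vance: $29,800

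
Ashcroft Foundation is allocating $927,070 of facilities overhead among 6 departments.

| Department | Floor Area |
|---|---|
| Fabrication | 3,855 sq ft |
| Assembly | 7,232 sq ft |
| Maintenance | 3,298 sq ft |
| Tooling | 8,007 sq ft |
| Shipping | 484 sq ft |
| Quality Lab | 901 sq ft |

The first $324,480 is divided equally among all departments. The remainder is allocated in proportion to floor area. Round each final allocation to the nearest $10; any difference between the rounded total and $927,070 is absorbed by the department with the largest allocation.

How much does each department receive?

$324,480 shared equally gives $54,080 per department.
Remainder $602,590 by floor area (total 23,777): Fabrication 97,698.80 → $97,700; Assembly 183,283.46 → $183,280; Maintenance 83,582.53 → $83,580; Tooling 202,924.60 → $202,920; Shipping 12,266.21 → $12,270; Quality Lab 22,834.40 → $22,830.
Rounding difference +$10 on remainder applied to Tooling.
Totals: Fabrication $54,080 + $97,700 = $151,780; Assembly $54,080 + $183,280 = $237,360; Maintenance $54,080 + $83,580 = $137,660; Tooling $54,080 + $202,930 = $257,010; Shipping $54,080 + $12,270 = $66,350; Quality Lab $54,080 + $22,830 = $76,910.

Fabrication: $151,780; Assembly: $237,360; Maintenance: $137,660; Tooling: $257,010; Shipping: $66,350; Quality Lab: $76,910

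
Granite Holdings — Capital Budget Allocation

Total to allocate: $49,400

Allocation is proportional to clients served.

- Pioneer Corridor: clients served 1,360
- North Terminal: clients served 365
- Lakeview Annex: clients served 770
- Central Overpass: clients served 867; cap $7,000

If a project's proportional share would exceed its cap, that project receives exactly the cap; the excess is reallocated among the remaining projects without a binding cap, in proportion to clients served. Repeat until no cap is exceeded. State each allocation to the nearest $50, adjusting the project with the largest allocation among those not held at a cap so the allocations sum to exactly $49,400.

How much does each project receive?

Clients served total: 3,362.
Proportional shares (ignoring caps): Pioneer Corridor 19,983.34; North Terminal 5,363.18; Lakeview Annex 11,314.10; Central Overpass 12,739.38.
Capped: Central Overpass ($7,000); balance $42,400 reallocated over remaining clients served 2,495.
Shares after redistribution: Pioneer Corridor 23,111.82 → $23,100; North Terminal 6,202.81 → $6,200; Lakeview Annex 13,085.37 → $13,100.

Pioneer Corridor: $23,100; North Terminal: $6,200; Lakeview Annex: $13,100; Central Overpass: $7,000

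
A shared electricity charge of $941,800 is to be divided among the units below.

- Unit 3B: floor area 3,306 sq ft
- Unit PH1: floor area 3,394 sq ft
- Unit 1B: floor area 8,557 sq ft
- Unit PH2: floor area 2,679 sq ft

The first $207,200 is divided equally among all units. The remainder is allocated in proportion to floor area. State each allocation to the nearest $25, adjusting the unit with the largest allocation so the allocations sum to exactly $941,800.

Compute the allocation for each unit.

$207,200 shared equally gives $51,800 per unit.
Remainder $734,600 by floor area (total 17,936): Unit 3B 135,402.97 → $135,400; Unit PH1 139,007.16 → $139,000; Unit 1B 350,466.78 → $350,475; Unit PH2 109,723.09 → $109,725.
Totals: Unit 3B $51,800 + $135,400 = $187,200; Unit PH1 $51,800 + $139,000 = $190,800; Unit 1B $51,800 + $350,475 = $402,275; Unit PH2 $51,800 + $109,725 = $161,525.

Unit 3B: $187,200; Unit PH1: $190,800; Unit 1B: $402,275; Unit PH2: $161,525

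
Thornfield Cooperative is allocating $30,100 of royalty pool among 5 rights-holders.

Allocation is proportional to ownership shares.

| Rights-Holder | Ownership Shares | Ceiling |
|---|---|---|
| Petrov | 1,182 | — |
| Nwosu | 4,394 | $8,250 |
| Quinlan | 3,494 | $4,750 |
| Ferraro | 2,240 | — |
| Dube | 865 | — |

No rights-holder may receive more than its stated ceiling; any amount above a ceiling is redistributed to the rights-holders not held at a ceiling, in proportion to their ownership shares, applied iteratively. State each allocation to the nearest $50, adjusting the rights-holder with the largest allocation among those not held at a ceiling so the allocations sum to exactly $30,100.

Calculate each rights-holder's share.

Petrov: $4,700 · Nwosu: $8,250 · Quinlan: $4,750 · Ferraro: $8,950 · Dube: $3,450

Ownership shares total: 12,175.
Pro-rata shares before constraints: Petrov 2,922.23; Nwosu 10,863.20; Quinlan 8,638.14; Ferraro 5,537.91; Dube 2,138.52.
Cap binds for Nwosu ($8,250), Quinlan ($4,750); residual $17,100 reallocated over remaining ownership shares 4,287.
Shares after redistribution: Petrov 4,714.77 → $4,700; Ferraro 8,934.92 → $8,950; Dube 3,450.31 → $3,450.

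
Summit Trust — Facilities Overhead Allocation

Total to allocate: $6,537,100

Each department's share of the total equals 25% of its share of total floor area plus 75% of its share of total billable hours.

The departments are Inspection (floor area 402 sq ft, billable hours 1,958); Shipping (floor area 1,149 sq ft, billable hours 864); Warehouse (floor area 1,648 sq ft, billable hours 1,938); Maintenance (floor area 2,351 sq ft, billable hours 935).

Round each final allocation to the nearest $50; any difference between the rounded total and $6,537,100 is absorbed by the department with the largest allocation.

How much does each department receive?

Totals — floor area 5,550, billable hours 5,695.
Combined weights (25% floor area + 75% billable hours): Inspection 0.2760; Shipping 0.1655; Warehouse 0.3295; Maintenance 0.2290.
Proportional shares: Inspection 1,804,016.54; Shipping 1,082,156.62; Warehouse 2,153,700.64; Maintenance 1,497,226.20.
At nearest $50: Inspection $1,804,000; Shipping $1,082,150; Warehouse $2,153,700; Maintenance $1,497,250. Sum = $6,537,100.
Sum already equals the total — no adjustment.

Inspection: $1,804,000; Shipping: $1,082,150; Warehouse: $2,153,700; Maintenance: $1,497,250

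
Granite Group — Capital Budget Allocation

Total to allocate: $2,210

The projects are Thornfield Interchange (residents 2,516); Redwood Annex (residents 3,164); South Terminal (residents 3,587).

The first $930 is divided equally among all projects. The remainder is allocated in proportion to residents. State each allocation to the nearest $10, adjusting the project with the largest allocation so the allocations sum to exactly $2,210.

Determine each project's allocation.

Thornfield Interchange: $660; Redwood Annex: $750; South Terminal: $800

Equal tier: $930 ÷ 3 = $310 apiece.
Remainder $1,280 by residents (total 9,267): Thornfield Interchange 347.52 → $350; Redwood Annex 437.03 → $440; South Terminal 495.45 → $500.
Rounding difference −$10 on remainder applied to South Terminal.
Totals: Thornfield Interchange $310 + $350 = $660; Redwood Annex $310 + $440 = $750; South Terminal $310 + $490 = $800.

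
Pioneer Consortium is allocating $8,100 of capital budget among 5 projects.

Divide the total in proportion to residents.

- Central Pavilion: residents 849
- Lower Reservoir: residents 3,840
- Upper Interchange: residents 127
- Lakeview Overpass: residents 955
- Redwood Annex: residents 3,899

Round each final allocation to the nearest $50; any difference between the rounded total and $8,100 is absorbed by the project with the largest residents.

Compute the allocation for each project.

Central Pavilion: $700 | Lower Reservoir: $3,200 | Upper Interchange: $100 | Lakeview Overpass: $800 | Redwood Annex: $3,300

Total residents = 9,670.
Raw shares: Central Pavilion 849/9,670 × $8,100 = 711.16; Lower Reservoir 3,840/9,670 × $8,100 = 3,216.55; Upper Interchange 127/9,670 × $8,100 = 106.38; Lakeview Overpass 955/9,670 × $8,100 = 799.95; Redwood Annex 3,899/9,670 × $8,100 = 3,265.97.
At nearest $50: Central Pavilion $700; Lower Reservoir $3,200; Upper Interchange $100; Lakeview Overpass $800; Redwood Annex $3,250. Sum = $8,050.
Difference $8,100 − $8,050 = +$50 applied to largest residents (Redwood Annex): Redwood Annex becomes $3,300.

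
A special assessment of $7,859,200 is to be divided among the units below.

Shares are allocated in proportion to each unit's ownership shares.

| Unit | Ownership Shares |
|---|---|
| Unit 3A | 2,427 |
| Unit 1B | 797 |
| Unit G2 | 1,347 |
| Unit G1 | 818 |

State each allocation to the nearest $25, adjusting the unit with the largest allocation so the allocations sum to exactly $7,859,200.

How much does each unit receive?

Total ownership shares = 5,389.
Proportional shares: Unit 3A 2,427/5,389 × $7,859,200 = 3,539,483.84; Unit 1B 797/5,389 × $7,859,200 = 1,162,327.41; Unit G2 1,347/5,389 × $7,859,200 = 1,964,435.41; Unit G1 818/5,389 × $7,859,200 = 1,192,953.35.
After rounding ($25): Unit 3A $3,539,475; Unit 1B $1,162,325; Unit G2 $1,964,425; Unit G1 $1,192,950. Sum = $7,859,175.
Difference $7,859,200 − $7,859,175 = +$25 applied to largest allocation (Unit 3A): Unit 3A becomes $3,539,500.

Unit 3A: $3,539,500 · Unit 1B: $1,162,325 · Unit G2: $1,964,425 · Unit G1: $1,192,950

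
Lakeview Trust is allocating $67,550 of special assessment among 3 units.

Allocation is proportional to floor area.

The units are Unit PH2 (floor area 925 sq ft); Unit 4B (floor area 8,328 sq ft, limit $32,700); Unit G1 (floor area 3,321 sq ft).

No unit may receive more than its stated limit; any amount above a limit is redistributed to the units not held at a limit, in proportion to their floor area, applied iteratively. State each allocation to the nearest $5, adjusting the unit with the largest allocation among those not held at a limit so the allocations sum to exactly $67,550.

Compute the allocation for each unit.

Unit PH2: $7,590 · Unit 4B: $32,700 · Unit G1: $27,260

Floor area total: 12,574.
Pro-rata shares before constraints: Unit PH2 4,969.28; Unit 4B 44,739.65; Unit G1 17,841.06.
Cap binds for Unit 4B ($32,700); remaining pool $34,850 reallocated over remaining floor area 4,246.
Shares after redistribution: Unit PH2 7,592.15 → $7,590; Unit G1 27,257.85 → $27,260.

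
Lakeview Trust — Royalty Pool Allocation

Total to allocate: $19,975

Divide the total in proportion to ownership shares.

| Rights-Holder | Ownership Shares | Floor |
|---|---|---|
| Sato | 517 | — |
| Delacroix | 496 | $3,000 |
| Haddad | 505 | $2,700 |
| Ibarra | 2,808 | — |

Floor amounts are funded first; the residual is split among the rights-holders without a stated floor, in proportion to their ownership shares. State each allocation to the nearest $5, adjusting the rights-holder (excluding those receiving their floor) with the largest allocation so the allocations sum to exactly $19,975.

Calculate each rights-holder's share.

Guaranteed amounts: Delacroix $3,000; Haddad $2,700. Residual $14,275.
Residual split over remaining ownership shares 3,325: Sato 2,219.60 → $2,220; Ibarra 12,055.40 → $12,055.

Sato: $2,220; Delacroix: $3,000; Haddad: $2,700; Ibarra: $12,055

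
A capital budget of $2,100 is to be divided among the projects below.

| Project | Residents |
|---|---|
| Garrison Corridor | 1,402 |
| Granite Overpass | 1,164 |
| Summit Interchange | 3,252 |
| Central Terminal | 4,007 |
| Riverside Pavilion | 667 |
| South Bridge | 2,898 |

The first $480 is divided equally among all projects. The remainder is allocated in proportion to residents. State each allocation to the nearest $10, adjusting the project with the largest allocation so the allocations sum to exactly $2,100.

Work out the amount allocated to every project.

Equal tier: $480 ÷ 6 = $80 apiece.
Remainder $1,620 by residents (total 13,390): Garrison Corridor 169.62 → $170; Granite Overpass 140.83 → $140; Summit Interchange 393.45 → $390; Central Terminal 484.79 → $480; Riverside Pavilion 80.70 → $80; South Bridge 350.62 → $350.
Rounding difference +$10 on remainder applied to Central Terminal.
Totals: Garrison Corridor $80 + $170 = $250; Granite Overpass $80 + $140 = $220; Summit Interchange $80 + $390 = $470; Central Terminal $80 + $490 = $570; Riverside Pavilion $80 + $80 = $160; South Bridge $80 + $350 = $430.

Garrison Corridor: $250 · Granite Overpass: $220 · Summit Interchange: $470 · Central Terminal: $570 · Riverside Pavilion: $160 · South Bridge: $430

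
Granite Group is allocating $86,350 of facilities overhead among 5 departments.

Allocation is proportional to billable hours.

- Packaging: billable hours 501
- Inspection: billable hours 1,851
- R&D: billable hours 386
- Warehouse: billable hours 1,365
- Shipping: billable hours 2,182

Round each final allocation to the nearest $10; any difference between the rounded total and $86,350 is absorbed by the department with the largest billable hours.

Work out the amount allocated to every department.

Sum of billable hours: 501 + 1,851 + 386 + 1,365 + 2,182 = 6,285.
Raw shares: Packaging 6,883.27; Inspection 25,431.00; R&D 5,303.28; Warehouse 18,753.82; Shipping 29,978.63.
At nearest $10: Packaging $6,880; Inspection $25,430; R&D $5,300; Warehouse $18,750; Shipping $29,980. Sum = $86,340.
Difference $86,350 − $86,340 = +$10 applied to largest billable hours (Shipping): Shipping becomes $29,990.

Packaging: $6,880 | Inspection: $25,430 | R&D: $5,300 | Warehouse: $18,750 | Shipping: $29,990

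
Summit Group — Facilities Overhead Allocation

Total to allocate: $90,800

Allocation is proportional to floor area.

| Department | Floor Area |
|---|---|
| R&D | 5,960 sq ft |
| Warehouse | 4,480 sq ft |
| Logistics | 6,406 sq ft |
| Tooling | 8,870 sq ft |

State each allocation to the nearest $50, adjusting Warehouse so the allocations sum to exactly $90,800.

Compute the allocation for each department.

R&D: $21,050; Warehouse: $15,850; Logistics: $22,600; Tooling: $31,300

Sum of floor area: 25,716.
Unrounded shares: R&D 5,960/25,716 × $90,800 = 21,044.02; Warehouse 4,480/25,716 × $90,800 = 15,818.32; Logistics 6,406/25,716 × $90,800 = 22,618.79; Tooling 8,870/25,716 × $90,800 = 31,318.87.
After rounding ($50): R&D $21,050; Warehouse $15,800; Logistics $22,600; Tooling $31,300. Sum = $90,750.
Difference $90,800 − $90,750 = +$50 applied to Warehouse: Warehouse becomes $15,850.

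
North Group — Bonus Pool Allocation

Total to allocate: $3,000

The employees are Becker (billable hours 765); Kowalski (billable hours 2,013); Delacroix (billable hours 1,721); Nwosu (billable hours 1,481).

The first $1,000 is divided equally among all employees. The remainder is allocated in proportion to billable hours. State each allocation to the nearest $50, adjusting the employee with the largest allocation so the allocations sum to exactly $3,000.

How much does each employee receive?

$1,000 shared equally gives $250 per employee.
Remainder $2,000 by billable hours (total 5,980): Becker 255.85 → $250; Kowalski 673.24 → $650; Delacroix 575.59 → $600; Nwosu 495.32 → $500.
Totals: Becker $250 + $250 = $500; Kowalski $250 + $650 = $900; Delacroix $250 + $600 = $850; Nwosu $250 + $500 = $750.

Becker: $500 | Kowalski: $900 | Delacroix: $850 | Nwosu: $750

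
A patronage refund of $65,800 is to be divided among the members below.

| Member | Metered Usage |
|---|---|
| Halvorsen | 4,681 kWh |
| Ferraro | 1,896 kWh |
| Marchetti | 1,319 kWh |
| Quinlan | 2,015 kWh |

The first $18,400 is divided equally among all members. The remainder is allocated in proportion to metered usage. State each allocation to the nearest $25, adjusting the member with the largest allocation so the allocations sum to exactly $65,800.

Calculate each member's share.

Halvorsen: $27,000 | Ferraro: $13,675 | Marchetti: $10,900 | Quinlan: $14,225

Equal tier: $18,400 ÷ 4 = $4,600 apiece.
Remainder $47,400 by metered usage (total 9,911): Halvorsen 22,387.19 → $22,375; Ferraro 9,067.74 → $9,075; Marchetti 6,308.20 → $6,300; Quinlan 9,636.87 → $9,625.
Rounding difference +$25 on remainder applied to Halvorsen.
Totals: Halvorsen $4,600 + $22,400 = $27,000; Ferraro $4,600 + $9,075 = $13,675; Marchetti $4,600 + $6,300 = $10,900; Quinlan $4,600 + $9,625 = $14,225.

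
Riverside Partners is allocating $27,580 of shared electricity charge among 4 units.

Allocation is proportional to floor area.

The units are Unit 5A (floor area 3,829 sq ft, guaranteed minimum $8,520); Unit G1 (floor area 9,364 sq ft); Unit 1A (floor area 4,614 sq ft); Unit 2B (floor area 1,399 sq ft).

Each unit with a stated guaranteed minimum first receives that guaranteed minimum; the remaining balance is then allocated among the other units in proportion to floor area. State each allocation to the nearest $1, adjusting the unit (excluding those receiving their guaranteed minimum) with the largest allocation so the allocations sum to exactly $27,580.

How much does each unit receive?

Unit 5A: $8,520 | Unit G1: $11,607 | Unit 1A: $5,719 | Unit 2B: $1,734

Minimums first: Unit 5A $8,520. Balance $19,060.
Balance split over remaining floor area 15,377: Unit G1 11,606.80 → $11,607; Unit 1A 5,719.12 → $5,719; Unit 2B 1,734.08 → $1,734.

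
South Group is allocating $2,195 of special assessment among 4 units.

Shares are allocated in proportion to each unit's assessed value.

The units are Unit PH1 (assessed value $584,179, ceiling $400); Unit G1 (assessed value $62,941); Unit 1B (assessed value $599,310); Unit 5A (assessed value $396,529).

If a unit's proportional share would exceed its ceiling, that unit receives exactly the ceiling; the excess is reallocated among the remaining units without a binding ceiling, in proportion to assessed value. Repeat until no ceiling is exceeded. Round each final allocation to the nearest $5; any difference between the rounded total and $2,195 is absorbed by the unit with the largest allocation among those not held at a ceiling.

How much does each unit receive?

Combined assessed value = 1,642,959.
Pro-rata shares before constraints: Unit PH1 780.47; Unit G1 84.09; Unit 1B 800.68; Unit 5A 529.76.
Capped: Unit PH1 ($400); remaining pool $1,795 reallocated over remaining assessed value 1,058,780.
Remaining shares: Unit G1 106.71 → $105; Unit 1B 1,016.04 → $1,015; Unit 5A 672.25 → $670.
Rounding difference +$5 applied to Unit 1B → $1,020.

Unit PH1: $400 | Unit G1: $105 | Unit 1B: $1,020 | Unit 5A: $670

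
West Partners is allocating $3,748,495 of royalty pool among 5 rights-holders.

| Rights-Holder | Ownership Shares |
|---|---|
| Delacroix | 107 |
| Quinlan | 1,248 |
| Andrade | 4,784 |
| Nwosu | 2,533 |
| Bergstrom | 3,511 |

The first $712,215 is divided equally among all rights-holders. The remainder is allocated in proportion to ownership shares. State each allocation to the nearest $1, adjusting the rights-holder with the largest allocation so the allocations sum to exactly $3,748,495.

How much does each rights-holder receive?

Delacroix: $169,110 · Quinlan: $453,473 · Andrade: $1,334,724 · Nwosu: $773,724 · Bergstrom: $1,017,464

First tranche $712,215 split equally: $142,443 each.
Remainder $3,036,280 by ownership shares (total 12,183): Delacroix 26,666.83 → $26,667; Quinlan 311,029.91 → $311,030; Andrade 1,192,281.34 → $1,192,281; Nwosu 631,281.07 → $631,281; Bergstrom 875,020.86 → $875,021.
Totals: Delacroix $142,443 + $26,667 = $169,110; Quinlan $142,443 + $311,030 = $453,473; Andrade $142,443 + $1,192,281 = $1,334,724; Nwosu $142,443 + $631,281 = $773,724; Bergstrom $142,443 + $875,021 = $1,017,464.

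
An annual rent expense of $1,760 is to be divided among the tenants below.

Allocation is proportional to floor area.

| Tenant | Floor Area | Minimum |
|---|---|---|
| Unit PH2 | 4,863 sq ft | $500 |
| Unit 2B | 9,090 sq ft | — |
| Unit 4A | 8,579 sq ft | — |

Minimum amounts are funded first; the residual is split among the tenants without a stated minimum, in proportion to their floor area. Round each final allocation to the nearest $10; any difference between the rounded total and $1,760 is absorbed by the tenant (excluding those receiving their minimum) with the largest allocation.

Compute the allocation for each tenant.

Unit PH2: $500; Unit 2B: $650; Unit 4A: $610

Guaranteed amounts: Unit PH2 $500. Residual $1,260.
Residual split over remaining floor area 17,669: Unit 2B 648.22 → $650; Unit 4A 611.78 → $610.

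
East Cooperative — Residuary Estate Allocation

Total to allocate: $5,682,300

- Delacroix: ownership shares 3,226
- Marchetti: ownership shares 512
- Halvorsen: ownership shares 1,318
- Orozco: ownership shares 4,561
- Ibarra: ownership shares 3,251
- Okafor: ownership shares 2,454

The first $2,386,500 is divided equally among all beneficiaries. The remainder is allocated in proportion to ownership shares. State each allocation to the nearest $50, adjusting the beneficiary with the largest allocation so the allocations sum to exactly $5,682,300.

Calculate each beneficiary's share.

Equal tier: $2,386,500 ÷ 6 = $397,750 apiece.
Remainder $3,295,800 by ownership shares (total 15,322): Delacroix 693,920.56 → $693,900; Marchetti 110,132.46 → $110,150; Halvorsen 283,505.05 → $283,500; Orozco 981,082.35 → $981,100; Ibarra 699,298.12 → $699,300; Okafor 527,861.45 → $527,850.
Totals: Delacroix $397,750 + $693,900 = $1,091,650; Marchetti $397,750 + $110,150 = $507,900; Halvorsen $397,750 + $283,500 = $681,250; Orozco $397,750 + $981,100 = $1,378,850; Ibarra $397,750 + $699,300 = $1,097,050; Okafor $397,750 + $527,850 = $925,600.

Delacroix: $1,091,650 | Marchetti: $507,900 | Halvorsen: $681,250 | Orozco: $1,378,850 | Ibarra: $1,097,050 | Okafor: $925,600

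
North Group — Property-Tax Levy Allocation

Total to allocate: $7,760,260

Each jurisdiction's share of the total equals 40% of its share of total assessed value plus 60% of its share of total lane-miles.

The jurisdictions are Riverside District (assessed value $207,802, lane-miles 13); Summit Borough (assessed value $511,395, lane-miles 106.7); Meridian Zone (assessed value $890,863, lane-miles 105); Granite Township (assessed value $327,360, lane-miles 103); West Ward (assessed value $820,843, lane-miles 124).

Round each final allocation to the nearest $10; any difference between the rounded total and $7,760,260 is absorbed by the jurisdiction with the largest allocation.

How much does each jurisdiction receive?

Riverside District: $367,860 | Summit Borough: $1,675,390 | Meridian Zone: $2,084,910 | Granite Township: $1,430,140 | West Ward: $2,201,960

Assessed value total 2,758,263; lane-miles total 451.7.
Blended shares (40% assessed value + 60% lane-miles): Riverside District 0.0474; Summit Borough 0.2159; Meridian Zone 0.2687; Granite Township 0.1843; West Ward 0.2837.
Proportional shares: Riverside District 367,861.90; Summit Borough 1,675,386.81; Meridian Zone 2,084,910.16; Granite Township 1,430,136.97; West Ward 2,201,964.16.
After rounding ($10): Riverside District $367,860; Summit Borough $1,675,390; Meridian Zone $2,084,910; Granite Township $1,430,140; West Ward $2,201,960. Sum = $7,760,260.
No rounding difference to absorb.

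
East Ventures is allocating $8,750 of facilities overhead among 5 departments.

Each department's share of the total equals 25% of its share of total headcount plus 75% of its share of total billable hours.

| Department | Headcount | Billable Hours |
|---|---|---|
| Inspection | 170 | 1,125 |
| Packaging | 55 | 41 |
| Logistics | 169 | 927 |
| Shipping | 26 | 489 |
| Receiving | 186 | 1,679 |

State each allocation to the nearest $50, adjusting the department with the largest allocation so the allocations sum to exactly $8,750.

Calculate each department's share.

Inspection: $2,350 | Packaging: $250 | Logistics: $2,050 | Shipping: $850 | Receiving: $3,250

Totals — headcount 606, billable hours 4,261.
Composite weights (25% headcount + 75% billable hours): Inspection 0.2681; Packaging 0.0299; Logistics 0.2329; Shipping 0.0968; Receiving 0.3723.
Pro-rata amounts: Inspection 2,346.30; Packaging 261.68; Logistics 2,037.75; Shipping 846.98; Receiving 3,257.29.
Rounded to nearest $50: Inspection $2,350; Packaging $250; Logistics $2,050; Shipping $850; Receiving $3,250. Sum = $8,750.
Rounded total matches; no reconciliation needed.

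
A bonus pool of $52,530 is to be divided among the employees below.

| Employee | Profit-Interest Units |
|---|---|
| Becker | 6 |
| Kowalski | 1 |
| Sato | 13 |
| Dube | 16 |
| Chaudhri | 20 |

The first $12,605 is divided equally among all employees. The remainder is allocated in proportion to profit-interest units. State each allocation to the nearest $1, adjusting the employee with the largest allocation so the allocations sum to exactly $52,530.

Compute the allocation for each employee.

First tranche $12,605 split equally: $2,521 each.
Remainder $39,925 by profit-interest units (total 56): Becker 4,277.68 → $4,278; Kowalski 712.95 → $713; Sato 9,268.30 → $9,268; Dube 11,407.14 → $11,407; Chaudhri 14,258.93 → $14,259.
Totals: Becker $2,521 + $4,278 = $6,799; Kowalski $2,521 + $713 = $3,234; Sato $2,521 + $9,268 = $11,789; Dube $2,521 + $11,407 = $13,928; Chaudhri $2,521 + $14,259 = $16,780.

Becker: $6,799 · Kowalski: $3,234 · Sato: $11,789 · Dube: $13,928 · Chaudhri: $16,780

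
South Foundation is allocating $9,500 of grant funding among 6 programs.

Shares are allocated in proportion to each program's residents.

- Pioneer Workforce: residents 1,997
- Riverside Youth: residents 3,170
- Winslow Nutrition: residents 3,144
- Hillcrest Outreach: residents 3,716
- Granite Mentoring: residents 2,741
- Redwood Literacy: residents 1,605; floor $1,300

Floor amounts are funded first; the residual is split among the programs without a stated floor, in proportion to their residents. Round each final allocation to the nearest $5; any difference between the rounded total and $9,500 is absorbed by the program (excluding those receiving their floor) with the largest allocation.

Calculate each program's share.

Pioneer Workforce: $1,110 · Riverside Youth: $1,760 · Winslow Nutrition: $1,745 · Hillcrest Outreach: $2,065 · Granite Mentoring: $1,520 · Redwood Literacy: $1,300

Guaranteed amounts: Redwood Literacy $1,300. Balance $8,200.
Balance split over remaining residents 14,768: Pioneer Workforce 1,108.84 → $1,110; Riverside Youth 1,760.16 → $1,760; Winslow Nutrition 1,745.72 → $1,745; Hillcrest Outreach 2,063.33 → $2,065; Granite Mentoring 1,521.95 → $1,520.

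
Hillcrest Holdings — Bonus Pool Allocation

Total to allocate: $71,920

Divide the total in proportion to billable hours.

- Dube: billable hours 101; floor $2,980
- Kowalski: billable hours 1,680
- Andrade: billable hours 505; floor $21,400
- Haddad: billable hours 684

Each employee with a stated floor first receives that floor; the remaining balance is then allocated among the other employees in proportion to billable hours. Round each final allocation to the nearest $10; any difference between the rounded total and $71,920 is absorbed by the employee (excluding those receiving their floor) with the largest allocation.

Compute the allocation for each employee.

Guaranteed amounts: Dube $2,980; Andrade $21,400. Residual $47,540.
Residual split over remaining billable hours 2,364: Kowalski 33,784.77 → $33,780; Haddad 13,755.23 → $13,760.

Dube: $2,980; Kowalski: $33,780; Andrade: $21,400; Haddad: $13,760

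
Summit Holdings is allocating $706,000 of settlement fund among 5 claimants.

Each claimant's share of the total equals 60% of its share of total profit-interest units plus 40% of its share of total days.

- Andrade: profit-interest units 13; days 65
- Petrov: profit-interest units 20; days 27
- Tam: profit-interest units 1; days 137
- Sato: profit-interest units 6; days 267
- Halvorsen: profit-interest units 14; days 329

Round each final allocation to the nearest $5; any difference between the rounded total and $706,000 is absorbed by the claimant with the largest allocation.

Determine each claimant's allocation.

Andrade: $124,225 | Petrov: $166,130 | Tam: $54,740 | Sato: $138,460 | Halvorsen: $222,445

Profit-interest units total 54; days total 825.
Blended shares (60% profit-interest units + 40% days): Andrade 0.1760; Petrov 0.2353; Tam 0.0775; Sato 0.1961; Halvorsen 0.3151.
Unrounded shares: Andrade 124,227.47; Petrov 166,131.07; Tam 54,739.96; Sato 138,461.58; Halvorsen 222,439.92.
After rounding ($5): Andrade $124,225; Petrov $166,130; Tam $54,740; Sato $138,460; Halvorsen $222,440. Sum = $705,995.
Difference $706,000 − $705,995 = +$5 applied to largest allocation (Halvorsen): Halvorsen becomes $222,445.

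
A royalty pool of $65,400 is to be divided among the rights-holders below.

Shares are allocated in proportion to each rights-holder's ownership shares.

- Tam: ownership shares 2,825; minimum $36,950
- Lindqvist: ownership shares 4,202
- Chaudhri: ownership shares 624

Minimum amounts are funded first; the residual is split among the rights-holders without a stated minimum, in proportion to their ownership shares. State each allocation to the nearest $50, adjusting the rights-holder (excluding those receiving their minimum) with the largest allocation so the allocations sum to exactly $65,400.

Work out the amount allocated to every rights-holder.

Tam: $36,950 · Lindqvist: $24,750 · Chaudhri: $3,700

Guaranteed amounts: Tam $36,950. Balance $28,450.
Balance split over remaining ownership shares 4,826: Lindqvist 24,771.43 → $24,750; Chaudhri 3,678.57 → $3,700.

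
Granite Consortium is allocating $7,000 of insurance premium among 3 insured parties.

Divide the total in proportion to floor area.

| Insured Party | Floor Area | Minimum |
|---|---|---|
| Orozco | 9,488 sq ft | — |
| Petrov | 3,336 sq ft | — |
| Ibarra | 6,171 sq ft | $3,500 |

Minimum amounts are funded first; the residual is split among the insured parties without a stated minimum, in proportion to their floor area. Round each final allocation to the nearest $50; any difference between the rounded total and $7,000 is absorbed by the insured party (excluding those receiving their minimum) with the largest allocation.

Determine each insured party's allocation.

Minimums first: Ibarra $3,500. Remaining pool $3,500.
Remaining pool split over remaining floor area 12,824: Orozco 2,589.52 → $2,600; Petrov 910.48 → $900.

Orozco: $2,600 | Petrov: $900 | Ibarra: $3,500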